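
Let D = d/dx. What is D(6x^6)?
36 x^{5}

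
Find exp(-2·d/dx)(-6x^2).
- 6 x^{2} + 24 x - 24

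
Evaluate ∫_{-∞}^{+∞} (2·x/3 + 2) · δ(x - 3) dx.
4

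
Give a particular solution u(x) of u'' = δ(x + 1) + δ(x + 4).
\frac{|x + 1|}{2} + \frac{|x + 4|}{2}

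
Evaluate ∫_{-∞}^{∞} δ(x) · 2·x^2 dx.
0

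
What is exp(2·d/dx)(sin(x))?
\sin{\left(x + 2 \right)}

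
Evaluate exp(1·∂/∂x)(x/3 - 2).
\frac{x}{3} - \frac{5}{3}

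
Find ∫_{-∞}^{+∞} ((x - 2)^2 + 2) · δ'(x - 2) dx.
0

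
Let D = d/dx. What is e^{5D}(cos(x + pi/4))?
\cos{\left(x + \frac{\pi}{4} + 5 \right)}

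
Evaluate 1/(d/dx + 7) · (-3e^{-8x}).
3 e^{- 8 x}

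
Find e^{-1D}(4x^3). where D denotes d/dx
4 x^{3} - 12 x^{2} + 12 x - 4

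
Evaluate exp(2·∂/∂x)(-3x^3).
- 3 x^{3} - 18 x^{2} - 36 x - 24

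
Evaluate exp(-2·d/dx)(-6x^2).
- 6 x^{2} + 24 x - 24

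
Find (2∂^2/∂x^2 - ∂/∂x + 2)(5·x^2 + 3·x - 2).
10 x^{2} - 4 x + 13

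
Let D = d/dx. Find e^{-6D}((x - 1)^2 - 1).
x^{2} - 14 x + 48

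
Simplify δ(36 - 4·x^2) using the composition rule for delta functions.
\frac{\delta(x - 3) + \delta(x + 3)}{24}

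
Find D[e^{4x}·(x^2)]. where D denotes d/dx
2 x \left(2 x + 1\right) e^{4 x}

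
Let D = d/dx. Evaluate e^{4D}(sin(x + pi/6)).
\sin{\left(x + \frac{\pi}{6} + 4 \right)}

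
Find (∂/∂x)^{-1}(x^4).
\frac{x^{5}}{5}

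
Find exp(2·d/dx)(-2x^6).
- 2 x^{6} - 24 x^{5} - 120 x^{4} - 320 x^{3} - 480 x^{2} - 384 x - 128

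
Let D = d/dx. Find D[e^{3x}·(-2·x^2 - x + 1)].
\left(- 6 x^{2} - 7 x + 2\right) e^{3 x}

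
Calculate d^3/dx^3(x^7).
210 x^{4}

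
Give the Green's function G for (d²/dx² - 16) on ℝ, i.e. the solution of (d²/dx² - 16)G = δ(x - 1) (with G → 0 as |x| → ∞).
-\frac{e^{-4|x - 1|}}{8}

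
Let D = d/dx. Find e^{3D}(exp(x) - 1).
e^{x + 3} - 1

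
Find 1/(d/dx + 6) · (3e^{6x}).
\frac{e^{6 x}}{4}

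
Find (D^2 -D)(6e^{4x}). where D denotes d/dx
72 e^{4 x}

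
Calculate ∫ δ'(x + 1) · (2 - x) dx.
1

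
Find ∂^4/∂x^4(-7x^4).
-168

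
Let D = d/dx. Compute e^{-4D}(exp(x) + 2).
e^{x - 4} + 2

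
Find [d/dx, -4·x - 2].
-4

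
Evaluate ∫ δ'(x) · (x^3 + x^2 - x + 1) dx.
1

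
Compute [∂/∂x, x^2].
2 x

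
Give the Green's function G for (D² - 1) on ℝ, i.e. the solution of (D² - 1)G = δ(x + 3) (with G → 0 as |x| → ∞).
-\frac{e^{-|x + 3|}}{2}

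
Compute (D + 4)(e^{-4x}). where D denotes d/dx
0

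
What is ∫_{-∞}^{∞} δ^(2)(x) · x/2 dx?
0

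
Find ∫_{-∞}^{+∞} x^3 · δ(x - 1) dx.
1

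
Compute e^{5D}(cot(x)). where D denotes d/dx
\cot{\left(x + 5 \right)}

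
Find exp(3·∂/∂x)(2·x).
2 x + 6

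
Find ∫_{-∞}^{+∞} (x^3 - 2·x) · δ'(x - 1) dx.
-1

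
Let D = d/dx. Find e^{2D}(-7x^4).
- 7 x^{4} - 56 x^{3} - 168 x^{2} - 224 x - 112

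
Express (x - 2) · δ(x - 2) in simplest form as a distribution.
0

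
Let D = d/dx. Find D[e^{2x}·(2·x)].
\left(4 x + 2\right) e^{2 x}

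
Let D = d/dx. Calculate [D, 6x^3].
18 x^{2}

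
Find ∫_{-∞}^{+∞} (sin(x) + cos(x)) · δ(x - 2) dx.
\cos{\left(2 \right)} + \sin{\left(2 \right)}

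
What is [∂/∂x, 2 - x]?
-1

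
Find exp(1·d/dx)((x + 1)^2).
x^{2} + 4 x + 4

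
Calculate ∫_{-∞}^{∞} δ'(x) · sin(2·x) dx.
-2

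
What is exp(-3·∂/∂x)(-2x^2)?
- 2 x^{2} + 12 x - 18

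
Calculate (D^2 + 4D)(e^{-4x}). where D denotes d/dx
0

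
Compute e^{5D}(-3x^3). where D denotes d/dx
- 3 x^{3} - 45 x^{2} - 225 x - 375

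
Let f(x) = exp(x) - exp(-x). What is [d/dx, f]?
2 \cosh{\left(x \right)}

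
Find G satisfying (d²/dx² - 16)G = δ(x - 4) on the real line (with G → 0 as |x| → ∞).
-\frac{e^{-4|x - 4|}}{8}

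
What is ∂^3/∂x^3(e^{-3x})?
- 27 e^{- 3 x}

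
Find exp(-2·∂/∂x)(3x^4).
3 x^{4} - 24 x^{3} + 72 x^{2} - 96 x + 48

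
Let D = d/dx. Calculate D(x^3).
3 x^{2}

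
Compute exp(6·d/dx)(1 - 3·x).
- 3 x - 17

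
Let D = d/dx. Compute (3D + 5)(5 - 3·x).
16 - 15 x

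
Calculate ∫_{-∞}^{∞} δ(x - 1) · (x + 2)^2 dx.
9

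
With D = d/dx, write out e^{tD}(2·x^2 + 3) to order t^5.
2 t^{2} + 4 t x + 2 x^{2} + 3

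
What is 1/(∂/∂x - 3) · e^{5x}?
\frac{e^{5 x}}{2}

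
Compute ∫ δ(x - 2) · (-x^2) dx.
-4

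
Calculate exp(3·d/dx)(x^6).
x^{6} + 18 x^{5} + 135 x^{4} + 540 x^{3} + 1215 x^{2} + 1458 x + 729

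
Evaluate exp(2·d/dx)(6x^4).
6 x^{4} + 48 x^{3} + 144 x^{2} + 192 x + 96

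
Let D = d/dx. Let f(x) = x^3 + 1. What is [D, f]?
3 x^{2}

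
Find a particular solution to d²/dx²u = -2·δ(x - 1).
-|x - 1|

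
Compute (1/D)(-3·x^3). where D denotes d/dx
- \frac{3 x^{4}}{4}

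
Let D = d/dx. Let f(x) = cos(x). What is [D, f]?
- \sin{\left(x \right)}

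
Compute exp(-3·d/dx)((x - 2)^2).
x^{2} - 10 x + 25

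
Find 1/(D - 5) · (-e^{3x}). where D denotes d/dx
\frac{e^{3 x}}{2}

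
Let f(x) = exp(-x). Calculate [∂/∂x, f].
- e^{- x}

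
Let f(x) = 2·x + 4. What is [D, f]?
2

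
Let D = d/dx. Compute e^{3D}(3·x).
3 x + 9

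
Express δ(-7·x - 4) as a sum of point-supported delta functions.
\frac{\delta(x + 4/7)}{7}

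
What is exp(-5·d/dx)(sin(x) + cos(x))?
\sqrt{2} \cos{\left(- x + \frac{\pi}{4} + 5 \right)}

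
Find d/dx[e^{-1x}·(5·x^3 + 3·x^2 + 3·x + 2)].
\left(- 5 x^{3} + 12 x^{2} + 3 x + 1\right) e^{- x}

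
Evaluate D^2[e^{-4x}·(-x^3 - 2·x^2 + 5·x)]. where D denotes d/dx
2 \left(- 8 x^{3} - 4 x^{2} + 53 x - 22\right) e^{- 4 x}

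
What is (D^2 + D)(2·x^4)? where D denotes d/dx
8 x^{2} \left(x + 3\right)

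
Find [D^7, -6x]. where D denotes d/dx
-42D^{6}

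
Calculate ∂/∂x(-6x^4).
- 24 x^{3}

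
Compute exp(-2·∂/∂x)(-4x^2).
- 4 x^{2} + 16 x - 16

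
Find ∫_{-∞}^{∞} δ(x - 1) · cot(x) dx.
\cot{\left(1 \right)}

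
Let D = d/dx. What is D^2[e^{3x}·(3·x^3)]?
9 x \left(3 x^{2} + 6 x + 2\right) e^{3 x}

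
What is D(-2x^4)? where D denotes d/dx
- 8 x^{3}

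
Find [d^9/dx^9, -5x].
-45\frac{d^{8}}{dx^{8}}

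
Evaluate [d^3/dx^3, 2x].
6\frac{d^{2}}{dx^{2}}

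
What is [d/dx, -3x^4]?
- 12 x^{3}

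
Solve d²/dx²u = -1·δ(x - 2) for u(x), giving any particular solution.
-\frac{|x - 2|}{2}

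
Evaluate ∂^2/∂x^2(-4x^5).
- 80 x^{3}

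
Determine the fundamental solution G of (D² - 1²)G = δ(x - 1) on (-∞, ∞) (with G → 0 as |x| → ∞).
-\frac{e^{-|x - 1|}}{2}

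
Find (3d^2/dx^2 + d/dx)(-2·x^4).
8 x^{2} \left(- x - 9\right)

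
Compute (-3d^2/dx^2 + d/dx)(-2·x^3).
6 x \left(6 - x\right)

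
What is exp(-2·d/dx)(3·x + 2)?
3 x - 4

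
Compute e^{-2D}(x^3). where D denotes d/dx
x^{3} - 6 x^{2} + 12 x - 8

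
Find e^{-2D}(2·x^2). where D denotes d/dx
2 x^{2} - 8 x + 8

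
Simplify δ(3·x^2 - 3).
\frac{\delta(x - 1) + \delta(x + 1)}{6}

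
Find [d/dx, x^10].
10 x^{9}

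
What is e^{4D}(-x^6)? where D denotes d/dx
- x^{6} - 24 x^{5} - 240 x^{4} - 1280 x^{3} - 3840 x^{2} - 6144 x - 4096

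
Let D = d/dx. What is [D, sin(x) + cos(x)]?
- \sin{\left(x \right)} + \cos{\left(x \right)}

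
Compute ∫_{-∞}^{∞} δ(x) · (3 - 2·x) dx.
3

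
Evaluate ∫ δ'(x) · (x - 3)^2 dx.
6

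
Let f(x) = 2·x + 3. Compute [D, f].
2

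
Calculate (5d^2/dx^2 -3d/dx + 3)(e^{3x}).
39 e^{3 x}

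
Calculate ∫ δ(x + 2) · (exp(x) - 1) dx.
-1 + e^{-2}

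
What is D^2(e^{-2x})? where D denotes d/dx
4 e^{- 2 x}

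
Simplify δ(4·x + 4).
\frac{\delta(x + 1)}{4}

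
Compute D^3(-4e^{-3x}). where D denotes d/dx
108 e^{- 3 x}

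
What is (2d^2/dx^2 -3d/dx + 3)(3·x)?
9 x - 9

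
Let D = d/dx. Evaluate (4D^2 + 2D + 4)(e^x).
10 e^{x}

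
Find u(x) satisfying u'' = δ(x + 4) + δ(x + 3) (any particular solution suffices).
\frac{|x + 4|}{2} + \frac{|x + 3|}{2}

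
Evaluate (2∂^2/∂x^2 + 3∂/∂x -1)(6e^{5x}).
384 e^{5 x}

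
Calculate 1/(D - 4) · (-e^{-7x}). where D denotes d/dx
\frac{e^{- 7 x}}{11}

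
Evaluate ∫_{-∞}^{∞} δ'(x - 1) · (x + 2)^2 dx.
-6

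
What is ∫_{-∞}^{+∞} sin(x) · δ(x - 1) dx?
\sin{\left(1 \right)}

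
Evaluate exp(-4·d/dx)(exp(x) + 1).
e^{x - 4} + 1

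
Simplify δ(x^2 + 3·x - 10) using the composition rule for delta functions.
\frac{\delta(x - 2) + \delta(x + 5)}{7}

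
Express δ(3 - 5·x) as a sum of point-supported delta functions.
\frac{\delta(x - 3/5)}{5}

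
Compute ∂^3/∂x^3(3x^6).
360 x^{3}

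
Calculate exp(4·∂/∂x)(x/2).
\frac{x}{2} + 2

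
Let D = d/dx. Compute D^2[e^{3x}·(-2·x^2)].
\left(- 18 x^{2} - 24 x - 4\right) e^{3 x}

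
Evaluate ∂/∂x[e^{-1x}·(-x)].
\left(x - 1\right) e^{- x}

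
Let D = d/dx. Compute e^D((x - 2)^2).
x^{2} - 2 x + 1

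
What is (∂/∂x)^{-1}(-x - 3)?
- \frac{x^{2}}{2} - 3 x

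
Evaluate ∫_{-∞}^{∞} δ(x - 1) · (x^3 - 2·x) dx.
-1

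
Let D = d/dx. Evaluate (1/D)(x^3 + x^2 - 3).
\frac{x^{4}}{4} + \frac{x^{3}}{3} - 3 x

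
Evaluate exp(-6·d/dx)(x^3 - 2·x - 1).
x^{3} - 18 x^{2} + 106 x - 205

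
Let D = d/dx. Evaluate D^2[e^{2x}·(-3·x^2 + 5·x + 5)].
\left(- 12 x^{2} - 4 x + 34\right) e^{2 x}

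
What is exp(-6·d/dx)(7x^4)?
7 x^{4} - 168 x^{3} + 1512 x^{2} - 6048 x + 9072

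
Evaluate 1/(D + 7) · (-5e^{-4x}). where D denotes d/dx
- \frac{5 e^{- 4 x}}{3}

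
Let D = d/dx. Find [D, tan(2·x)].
\frac{2}{\cos^{2}{\left(2 x \right)}}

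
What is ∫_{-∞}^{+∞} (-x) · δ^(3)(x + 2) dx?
0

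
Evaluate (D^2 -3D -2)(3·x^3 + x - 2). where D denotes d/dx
- 6 x^{3} - 27 x^{2} + 16 x + 1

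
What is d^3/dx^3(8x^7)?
1680 x^{4}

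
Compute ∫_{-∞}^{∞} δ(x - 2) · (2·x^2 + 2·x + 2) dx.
14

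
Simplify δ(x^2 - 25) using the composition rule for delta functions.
\frac{\delta(x + 5) + \delta(x - 5)}{10}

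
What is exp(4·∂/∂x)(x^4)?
x^{4} + 16 x^{3} + 96 x^{2} + 256 x + 256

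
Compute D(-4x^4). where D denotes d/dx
- 16 x^{3}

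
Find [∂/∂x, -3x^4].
- 12 x^{3}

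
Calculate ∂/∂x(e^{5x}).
5 e^{5 x}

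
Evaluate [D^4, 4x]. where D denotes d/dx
16D^{3}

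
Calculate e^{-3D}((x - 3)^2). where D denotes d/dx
x^{2} - 12 x + 36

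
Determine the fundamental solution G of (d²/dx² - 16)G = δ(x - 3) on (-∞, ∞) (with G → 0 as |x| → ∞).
-\frac{e^{-4|x - 3|}}{8}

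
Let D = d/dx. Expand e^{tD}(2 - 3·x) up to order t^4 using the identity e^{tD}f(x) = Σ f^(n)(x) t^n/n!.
- 3 t - 3 x + 2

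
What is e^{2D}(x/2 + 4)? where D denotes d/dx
\frac{x}{2} + 5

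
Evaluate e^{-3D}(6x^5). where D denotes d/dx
6 x^{5} - 90 x^{4} + 540 x^{3} - 1620 x^{2} + 2430 x - 1458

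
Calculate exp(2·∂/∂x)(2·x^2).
2 x^{2} + 8 x + 8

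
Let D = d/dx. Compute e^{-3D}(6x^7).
6 x^{7} - 126 x^{6} + 1134 x^{5} - 5670 x^{4} + 17010 x^{3} - 30618 x^{2} + 30618 x - 13122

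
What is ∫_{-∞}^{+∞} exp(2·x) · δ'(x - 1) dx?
- 2 e^{2}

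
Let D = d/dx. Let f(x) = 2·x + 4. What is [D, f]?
2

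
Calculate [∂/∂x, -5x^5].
- 25 x^{4}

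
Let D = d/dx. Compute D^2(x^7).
42 x^{5}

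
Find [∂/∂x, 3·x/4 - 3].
\frac{3}{4}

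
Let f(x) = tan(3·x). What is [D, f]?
\frac{3}{\cos^{2}{\left(3 x \right)}}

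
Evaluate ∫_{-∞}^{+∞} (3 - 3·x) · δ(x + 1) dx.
6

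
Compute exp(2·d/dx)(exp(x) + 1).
e^{x + 2} + 1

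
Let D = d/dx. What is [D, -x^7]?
- 7 x^{6}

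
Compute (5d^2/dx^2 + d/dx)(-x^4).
4 x^{2} \left(- x - 15\right)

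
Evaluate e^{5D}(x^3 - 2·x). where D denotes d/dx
x^{3} + 15 x^{2} + 73 x + 115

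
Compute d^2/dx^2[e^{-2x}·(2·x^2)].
4 \left(2 x^{2} - 4 x + 1\right) e^{- 2 x}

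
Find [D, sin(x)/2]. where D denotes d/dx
\frac{\cos{\left(x \right)}}{2}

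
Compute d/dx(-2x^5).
- 10 x^{4}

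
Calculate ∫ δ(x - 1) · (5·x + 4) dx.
9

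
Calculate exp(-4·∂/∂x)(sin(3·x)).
\sin{\left(3 x - 12 \right)}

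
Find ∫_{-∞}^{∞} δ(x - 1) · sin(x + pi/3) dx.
\sin{\left(1 + \frac{\pi}{3} \right)}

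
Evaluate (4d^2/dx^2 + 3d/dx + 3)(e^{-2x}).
13 e^{- 2 x}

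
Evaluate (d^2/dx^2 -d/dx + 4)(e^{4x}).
16 e^{4 x}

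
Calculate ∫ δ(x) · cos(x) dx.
1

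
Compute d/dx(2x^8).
16 x^{7}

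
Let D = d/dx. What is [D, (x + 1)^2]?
2 x + 2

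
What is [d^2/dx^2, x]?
2\frac{d}{dx}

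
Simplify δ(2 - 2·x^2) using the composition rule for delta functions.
\frac{\delta(x - 1) + \delta(x + 1)}{4}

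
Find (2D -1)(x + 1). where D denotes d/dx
1 - x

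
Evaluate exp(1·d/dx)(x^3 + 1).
x^{3} + 3 x^{2} + 3 x + 2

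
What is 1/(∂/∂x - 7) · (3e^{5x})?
- \frac{3 e^{5 x}}{2}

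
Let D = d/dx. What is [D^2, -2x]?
-4D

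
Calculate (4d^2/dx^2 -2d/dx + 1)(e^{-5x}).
111 e^{- 5 x}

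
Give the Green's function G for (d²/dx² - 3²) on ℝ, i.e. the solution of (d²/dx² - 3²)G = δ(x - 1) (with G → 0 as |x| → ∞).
-\frac{e^{-3|x - 1|}}{6}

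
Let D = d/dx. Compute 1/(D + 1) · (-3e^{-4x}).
e^{- 4 x}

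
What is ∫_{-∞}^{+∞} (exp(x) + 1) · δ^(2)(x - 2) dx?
e^{2}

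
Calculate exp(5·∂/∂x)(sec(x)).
\sec{\left(x + 5 \right)}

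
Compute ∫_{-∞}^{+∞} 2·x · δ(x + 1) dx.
-2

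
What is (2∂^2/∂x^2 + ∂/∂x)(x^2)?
2 x + 4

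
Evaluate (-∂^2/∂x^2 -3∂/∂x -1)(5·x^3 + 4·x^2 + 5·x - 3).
- 5 x^{3} - 49 x^{2} - 59 x - 20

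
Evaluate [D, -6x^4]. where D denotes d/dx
- 24 x^{3}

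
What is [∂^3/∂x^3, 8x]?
24\frac{d^{2}}{dx^{2}}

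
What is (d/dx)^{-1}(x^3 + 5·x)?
\frac{x^{4}}{4} + \frac{5 x^{2}}{2}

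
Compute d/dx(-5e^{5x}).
- 25 e^{5 x}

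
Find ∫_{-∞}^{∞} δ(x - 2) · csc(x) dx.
\csc{\left(2 \right)}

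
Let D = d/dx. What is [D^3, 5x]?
15D^{2}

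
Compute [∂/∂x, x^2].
2 x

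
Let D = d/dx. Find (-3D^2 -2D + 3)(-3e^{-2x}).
15 e^{- 2 x}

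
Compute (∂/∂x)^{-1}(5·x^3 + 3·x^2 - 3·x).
\frac{5 x^{4}}{4} + x^{3} - \frac{3 x^{2}}{2}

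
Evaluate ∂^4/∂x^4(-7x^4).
-168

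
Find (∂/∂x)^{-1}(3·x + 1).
\frac{3 x^{2}}{2} + x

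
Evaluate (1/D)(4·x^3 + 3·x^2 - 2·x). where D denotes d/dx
x^{4} + x^{3} - x^{2}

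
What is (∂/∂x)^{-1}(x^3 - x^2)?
\frac{x^{4}}{4} - \frac{x^{3}}{3}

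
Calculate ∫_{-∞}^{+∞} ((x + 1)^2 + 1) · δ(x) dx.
2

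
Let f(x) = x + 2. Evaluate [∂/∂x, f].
1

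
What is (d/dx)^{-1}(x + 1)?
\frac{x^{2}}{2} + x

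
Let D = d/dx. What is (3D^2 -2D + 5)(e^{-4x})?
61 e^{- 4 x}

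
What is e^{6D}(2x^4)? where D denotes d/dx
2 x^{4} + 48 x^{3} + 432 x^{2} + 1728 x + 2592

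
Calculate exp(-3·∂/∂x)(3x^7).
3 x^{7} - 63 x^{6} + 567 x^{5} - 2835 x^{4} + 8505 x^{3} - 15309 x^{2} + 15309 x - 6561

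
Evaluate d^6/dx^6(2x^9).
120960 x^{3}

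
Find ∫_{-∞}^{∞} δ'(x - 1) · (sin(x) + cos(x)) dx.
- \cos{\left(1 \right)} + \sin{\left(1 \right)}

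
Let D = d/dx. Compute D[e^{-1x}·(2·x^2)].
2 x \left(2 - x\right) e^{- x}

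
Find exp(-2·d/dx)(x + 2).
x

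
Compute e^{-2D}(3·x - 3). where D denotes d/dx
3 x - 9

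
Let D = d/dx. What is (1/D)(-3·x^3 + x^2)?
- \frac{3 x^{4}}{4} + \frac{x^{3}}{3}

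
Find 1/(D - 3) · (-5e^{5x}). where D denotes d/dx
- \frac{5 e^{5 x}}{2}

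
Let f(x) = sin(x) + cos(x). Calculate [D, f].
- \sin{\left(x \right)} + \cos{\left(x \right)}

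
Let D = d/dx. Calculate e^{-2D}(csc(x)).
\csc{\left(x - 2 \right)}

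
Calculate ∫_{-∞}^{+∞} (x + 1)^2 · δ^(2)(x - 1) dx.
2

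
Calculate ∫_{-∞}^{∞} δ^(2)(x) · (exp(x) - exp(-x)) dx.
0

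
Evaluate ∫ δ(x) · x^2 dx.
0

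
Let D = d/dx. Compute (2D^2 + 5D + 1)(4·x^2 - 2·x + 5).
4 x^{2} + 38 x + 11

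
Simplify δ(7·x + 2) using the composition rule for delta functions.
\frac{\delta(x + 2/7)}{7}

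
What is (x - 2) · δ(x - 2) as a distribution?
0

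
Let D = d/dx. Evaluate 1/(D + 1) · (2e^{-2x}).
- 2 e^{- 2 x}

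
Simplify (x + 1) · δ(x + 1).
0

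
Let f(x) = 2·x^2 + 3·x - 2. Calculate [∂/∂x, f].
4 x + 3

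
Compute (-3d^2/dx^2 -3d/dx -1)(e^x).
- 7 e^{x}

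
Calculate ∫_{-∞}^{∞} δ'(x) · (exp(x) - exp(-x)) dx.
-2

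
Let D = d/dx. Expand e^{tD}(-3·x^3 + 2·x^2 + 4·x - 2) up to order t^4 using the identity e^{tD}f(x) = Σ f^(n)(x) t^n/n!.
- 3 t^{3} + t^{2} \left(2 - 9 x\right) + t \left(- 9 x^{2} + 4 x + 4\right) - 3 x^{3} + 2 x^{2} + 4 x - 2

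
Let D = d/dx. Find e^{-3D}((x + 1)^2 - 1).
x^{2} - 4 x + 3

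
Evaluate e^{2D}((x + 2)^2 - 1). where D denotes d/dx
x^{2} + 8 x + 15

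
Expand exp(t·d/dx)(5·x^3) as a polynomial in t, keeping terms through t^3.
5 t^{3} + 15 t^{2} x + 15 t x^{2} + 5 x^{3}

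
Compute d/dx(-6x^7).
- 42 x^{6}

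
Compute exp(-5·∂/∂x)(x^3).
x^{3} - 15 x^{2} + 75 x - 125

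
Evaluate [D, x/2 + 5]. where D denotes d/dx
\frac{1}{2}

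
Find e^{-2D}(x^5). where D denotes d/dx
x^{5} - 10 x^{4} + 40 x^{3} - 80 x^{2} + 80 x - 32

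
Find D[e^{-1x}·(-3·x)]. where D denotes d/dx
3 \left(x - 1\right) e^{- x}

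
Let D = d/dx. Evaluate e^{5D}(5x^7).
5 x^{7} + 175 x^{6} + 2625 x^{5} + 21875 x^{4} + 109375 x^{3} + 328125 x^{2} + 546875 x + 390625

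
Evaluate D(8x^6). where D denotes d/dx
48 x^{5}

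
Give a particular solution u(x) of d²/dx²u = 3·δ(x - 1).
\frac{3|x - 1|}{2}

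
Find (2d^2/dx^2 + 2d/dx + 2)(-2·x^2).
- 4 x^{2} - 8 x - 8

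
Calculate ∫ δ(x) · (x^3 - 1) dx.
-1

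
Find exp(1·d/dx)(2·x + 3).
2 x + 5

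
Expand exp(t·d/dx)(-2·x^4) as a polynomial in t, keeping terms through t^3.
2 x \left(- 4 t^{3} - 6 t^{2} x - 4 t x^{2} - x^{3}\right)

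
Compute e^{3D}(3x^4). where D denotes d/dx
3 x^{4} + 36 x^{3} + 162 x^{2} + 324 x + 243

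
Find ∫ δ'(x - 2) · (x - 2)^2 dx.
0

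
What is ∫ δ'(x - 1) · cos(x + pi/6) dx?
\sin{\left(\frac{\pi}{6} + 1 \right)}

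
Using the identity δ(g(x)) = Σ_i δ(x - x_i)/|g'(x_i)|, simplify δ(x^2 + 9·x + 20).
\frac{\delta(x + 4) + \delta(x + 5)}{1}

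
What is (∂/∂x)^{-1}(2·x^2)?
\frac{2 x^{3}}{3}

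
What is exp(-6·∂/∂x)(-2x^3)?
- 2 x^{3} + 36 x^{2} - 216 x + 432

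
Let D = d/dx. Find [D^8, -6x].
-48D^{7}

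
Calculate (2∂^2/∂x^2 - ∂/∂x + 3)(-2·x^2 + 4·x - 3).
- 6 x^{2} + 16 x - 21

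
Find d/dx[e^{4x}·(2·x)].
\left(8 x + 2\right) e^{4 x}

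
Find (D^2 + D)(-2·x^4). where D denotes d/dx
8 x^{2} \left(- x - 3\right)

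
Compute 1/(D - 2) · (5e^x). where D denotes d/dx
- 5 e^{x}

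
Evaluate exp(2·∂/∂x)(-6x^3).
- 6 x^{3} - 36 x^{2} - 72 x - 48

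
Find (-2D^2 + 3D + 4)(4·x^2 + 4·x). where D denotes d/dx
16 x^{2} + 40 x - 4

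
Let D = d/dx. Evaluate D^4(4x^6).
1440 x^{2}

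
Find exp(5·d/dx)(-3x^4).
- 3 x^{4} - 60 x^{3} - 450 x^{2} - 1500 x - 1875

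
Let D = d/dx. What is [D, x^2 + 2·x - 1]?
2 x + 2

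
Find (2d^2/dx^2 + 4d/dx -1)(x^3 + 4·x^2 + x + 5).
- x^{3} + 8 x^{2} + 43 x + 15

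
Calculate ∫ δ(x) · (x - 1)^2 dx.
1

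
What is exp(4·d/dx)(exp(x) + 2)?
e^{x + 4} + 2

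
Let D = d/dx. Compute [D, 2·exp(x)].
2 e^{x}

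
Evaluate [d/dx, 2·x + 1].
2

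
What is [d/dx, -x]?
-1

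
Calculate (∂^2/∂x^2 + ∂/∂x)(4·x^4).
16 x^{2} \left(x + 3\right)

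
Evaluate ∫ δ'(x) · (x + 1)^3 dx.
-3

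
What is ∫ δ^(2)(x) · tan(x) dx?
0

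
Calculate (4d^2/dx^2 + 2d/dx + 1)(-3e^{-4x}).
- 171 e^{- 4 x}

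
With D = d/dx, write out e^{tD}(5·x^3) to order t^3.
5 t^{3} + 15 t^{2} x + 15 t x^{2} + 5 x^{3}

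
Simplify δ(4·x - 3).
\frac{\delta(x - 3/4)}{4}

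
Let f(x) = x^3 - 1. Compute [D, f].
3 x^{2}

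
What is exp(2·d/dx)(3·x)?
3 x + 6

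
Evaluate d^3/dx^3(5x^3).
30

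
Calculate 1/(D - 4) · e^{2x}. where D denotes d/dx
- \frac{e^{2 x}}{2}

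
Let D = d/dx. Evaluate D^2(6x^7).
252 x^{5}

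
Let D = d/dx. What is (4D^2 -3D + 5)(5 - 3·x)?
34 - 15 x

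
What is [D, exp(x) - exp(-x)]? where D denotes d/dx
2 \cosh{\left(x \right)}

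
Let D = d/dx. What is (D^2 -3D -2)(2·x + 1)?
- 4 x - 8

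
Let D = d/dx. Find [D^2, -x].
-2D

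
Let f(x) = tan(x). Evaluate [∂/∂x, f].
\frac{1}{\cos^{2}{\left(x \right)}}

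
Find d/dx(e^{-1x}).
- e^{- x}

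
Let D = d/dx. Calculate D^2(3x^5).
60 x^{3}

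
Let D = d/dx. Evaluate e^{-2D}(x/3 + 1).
\frac{x}{3} + \frac{1}{3}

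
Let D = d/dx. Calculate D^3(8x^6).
960 x^{3}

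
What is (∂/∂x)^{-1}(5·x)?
\frac{5 x^{2}}{2}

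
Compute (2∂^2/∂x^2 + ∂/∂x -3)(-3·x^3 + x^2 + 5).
9 x^{3} - 12 x^{2} - 34 x - 11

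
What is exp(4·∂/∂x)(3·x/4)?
\frac{3 x}{4} + 3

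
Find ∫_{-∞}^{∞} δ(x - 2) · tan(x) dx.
\tan{\left(2 \right)}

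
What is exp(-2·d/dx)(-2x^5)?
- 2 x^{5} + 20 x^{4} - 80 x^{3} + 160 x^{2} - 160 x + 64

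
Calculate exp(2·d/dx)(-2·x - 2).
- 2 x - 6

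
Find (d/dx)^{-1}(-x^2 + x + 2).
- \frac{x^{3}}{3} + \frac{x^{2}}{2} + 2 x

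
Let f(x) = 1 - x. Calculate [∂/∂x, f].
-1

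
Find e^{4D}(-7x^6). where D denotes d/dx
- 7 x^{6} - 168 x^{5} - 1680 x^{4} - 8960 x^{3} - 26880 x^{2} - 43008 x - 28672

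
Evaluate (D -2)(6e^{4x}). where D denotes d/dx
12 e^{4 x}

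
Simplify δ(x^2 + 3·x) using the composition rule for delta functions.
\frac{\delta(x + 3) + \delta(x)}{3}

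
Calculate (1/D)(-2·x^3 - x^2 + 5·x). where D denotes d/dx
- \frac{x^{4}}{2} - \frac{x^{3}}{3} + \frac{5 x^{2}}{2}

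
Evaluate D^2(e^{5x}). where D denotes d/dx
25 e^{5 x}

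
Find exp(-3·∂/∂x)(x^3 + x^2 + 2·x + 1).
x^{3} - 8 x^{2} + 23 x - 23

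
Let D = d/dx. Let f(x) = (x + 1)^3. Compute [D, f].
3 \left(x + 1\right)^{2}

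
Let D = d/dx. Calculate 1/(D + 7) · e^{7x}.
\frac{e^{7 x}}{14}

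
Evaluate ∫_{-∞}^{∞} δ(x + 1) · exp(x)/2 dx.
\frac{1}{2 e}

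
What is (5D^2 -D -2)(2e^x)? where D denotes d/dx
4 e^{x}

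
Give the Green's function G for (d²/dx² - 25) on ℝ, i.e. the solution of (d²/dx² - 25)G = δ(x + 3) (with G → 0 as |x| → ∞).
-\frac{e^{-5|x + 3|}}{10}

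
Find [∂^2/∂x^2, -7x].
-14\frac{d}{dx}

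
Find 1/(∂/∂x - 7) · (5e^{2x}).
- e^{2 x}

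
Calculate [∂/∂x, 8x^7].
56 x^{6}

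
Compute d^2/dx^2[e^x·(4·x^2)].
4 \left(x^{2} + 4 x + 2\right) e^{x}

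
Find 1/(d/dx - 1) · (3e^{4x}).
e^{4 x}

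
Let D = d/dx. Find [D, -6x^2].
- 12 x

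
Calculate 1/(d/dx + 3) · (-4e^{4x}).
- \frac{4 e^{4 x}}{7}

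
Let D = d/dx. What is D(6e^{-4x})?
- 24 e^{- 4 x}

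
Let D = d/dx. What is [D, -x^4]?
- 4 x^{3}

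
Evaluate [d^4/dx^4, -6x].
-24\frac{d^{3}}{dx^{3}}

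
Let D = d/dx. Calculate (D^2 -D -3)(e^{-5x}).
27 e^{- 5 x}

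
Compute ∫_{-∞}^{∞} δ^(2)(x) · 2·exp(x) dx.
2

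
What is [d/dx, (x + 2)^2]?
2 x + 4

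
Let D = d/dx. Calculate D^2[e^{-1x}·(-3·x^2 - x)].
\left(- 3 x^{2} + 11 x - 4\right) e^{- x}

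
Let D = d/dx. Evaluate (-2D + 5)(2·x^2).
2 x \left(5 x - 4\right)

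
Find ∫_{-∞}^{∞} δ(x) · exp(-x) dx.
1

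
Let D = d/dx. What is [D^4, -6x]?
-24D^{3}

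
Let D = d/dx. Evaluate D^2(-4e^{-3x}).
- 36 e^{- 3 x}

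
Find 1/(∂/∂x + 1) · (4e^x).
2 e^{x}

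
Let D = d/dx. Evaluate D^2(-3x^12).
- 396 x^{10}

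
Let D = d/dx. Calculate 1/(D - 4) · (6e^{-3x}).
- \frac{6 e^{- 3 x}}{7}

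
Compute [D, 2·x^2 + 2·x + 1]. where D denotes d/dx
4 x + 2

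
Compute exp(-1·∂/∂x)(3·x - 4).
3 x - 7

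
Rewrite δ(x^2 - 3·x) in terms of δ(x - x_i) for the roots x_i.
\frac{\delta(x - 3) + \delta(x)}{3}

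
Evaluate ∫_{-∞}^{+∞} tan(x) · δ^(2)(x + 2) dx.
- \frac{2 \tan{\left(2 \right)}}{\cos^{2}{\left(2 \right)}}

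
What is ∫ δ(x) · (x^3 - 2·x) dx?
0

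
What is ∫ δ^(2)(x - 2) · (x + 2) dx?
0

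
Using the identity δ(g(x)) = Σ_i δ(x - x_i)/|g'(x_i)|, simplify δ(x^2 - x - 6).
\frac{\delta(x - 3) + \delta(x + 2)}{5}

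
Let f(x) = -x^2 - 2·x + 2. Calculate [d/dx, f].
- 2 x - 2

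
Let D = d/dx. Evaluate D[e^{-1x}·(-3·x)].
3 \left(x - 1\right) e^{- x}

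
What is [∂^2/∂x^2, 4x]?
8\frac{d}{dx}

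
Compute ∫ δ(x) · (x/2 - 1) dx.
-1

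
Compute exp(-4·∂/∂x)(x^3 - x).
x^{3} - 12 x^{2} + 47 x - 60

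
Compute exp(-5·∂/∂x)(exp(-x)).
e^{5 - x}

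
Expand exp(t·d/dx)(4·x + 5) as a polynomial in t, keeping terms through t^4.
4 t + 4 x + 5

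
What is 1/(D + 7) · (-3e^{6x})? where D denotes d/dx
- \frac{3 e^{6 x}}{13}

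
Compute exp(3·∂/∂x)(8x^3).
8 x^{3} + 72 x^{2} + 216 x + 216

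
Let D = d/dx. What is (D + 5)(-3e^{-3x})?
- 6 e^{- 3 x}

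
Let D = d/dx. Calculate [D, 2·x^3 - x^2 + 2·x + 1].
6 x^{2} - 2 x + 2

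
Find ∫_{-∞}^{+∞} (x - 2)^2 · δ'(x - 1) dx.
2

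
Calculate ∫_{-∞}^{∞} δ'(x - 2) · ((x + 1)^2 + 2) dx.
-6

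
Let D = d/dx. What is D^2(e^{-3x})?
9 e^{- 3 x}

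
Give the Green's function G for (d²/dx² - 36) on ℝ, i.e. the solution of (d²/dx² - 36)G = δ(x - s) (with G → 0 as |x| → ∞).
-\frac{e^{-6|x-s|}}{12}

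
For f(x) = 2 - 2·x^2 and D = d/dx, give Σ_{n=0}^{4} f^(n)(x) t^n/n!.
- 2 t^{2} - 4 t x - 2 x^{2} + 2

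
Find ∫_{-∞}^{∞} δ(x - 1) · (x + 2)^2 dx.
9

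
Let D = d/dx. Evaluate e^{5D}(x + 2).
x + 7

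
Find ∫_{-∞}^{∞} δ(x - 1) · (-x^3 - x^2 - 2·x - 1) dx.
-5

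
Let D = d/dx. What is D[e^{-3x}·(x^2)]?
x \left(2 - 3 x\right) e^{- 3 x}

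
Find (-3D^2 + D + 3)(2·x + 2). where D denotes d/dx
6 x + 8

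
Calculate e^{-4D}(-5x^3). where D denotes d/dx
- 5 x^{3} + 60 x^{2} - 240 x + 320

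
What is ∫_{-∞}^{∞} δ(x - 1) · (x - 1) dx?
0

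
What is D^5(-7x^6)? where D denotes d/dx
- 5040 x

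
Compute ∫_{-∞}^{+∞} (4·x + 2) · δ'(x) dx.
-4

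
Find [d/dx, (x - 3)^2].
2 x - 6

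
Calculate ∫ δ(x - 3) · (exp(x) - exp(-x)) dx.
2 \sinh{\left(3 \right)}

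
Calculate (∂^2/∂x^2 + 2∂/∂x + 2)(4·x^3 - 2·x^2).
8 x^{3} + 20 x^{2} + 16 x - 4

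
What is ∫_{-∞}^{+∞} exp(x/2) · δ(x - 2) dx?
e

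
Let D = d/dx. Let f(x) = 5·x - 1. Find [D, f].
5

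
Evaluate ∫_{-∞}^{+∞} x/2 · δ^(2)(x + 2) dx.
0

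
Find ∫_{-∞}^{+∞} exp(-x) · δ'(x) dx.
1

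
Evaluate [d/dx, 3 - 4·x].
-4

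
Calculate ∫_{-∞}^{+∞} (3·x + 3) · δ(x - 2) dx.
9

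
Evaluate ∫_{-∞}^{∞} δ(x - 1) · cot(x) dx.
\cot{\left(1 \right)}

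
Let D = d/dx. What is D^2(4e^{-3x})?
36 e^{- 3 x}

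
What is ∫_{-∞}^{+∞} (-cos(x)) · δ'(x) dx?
0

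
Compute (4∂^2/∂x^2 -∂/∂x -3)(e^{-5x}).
102 e^{- 5 x}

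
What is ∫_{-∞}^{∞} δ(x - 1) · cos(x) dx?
\cos{\left(1 \right)}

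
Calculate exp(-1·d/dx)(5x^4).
5 x^{4} - 20 x^{3} + 30 x^{2} - 20 x + 5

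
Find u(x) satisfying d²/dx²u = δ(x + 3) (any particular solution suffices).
\frac{|x + 3|}{2}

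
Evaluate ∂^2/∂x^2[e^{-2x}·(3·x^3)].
6 x \left(2 x^{2} - 6 x + 3\right) e^{- 2 x}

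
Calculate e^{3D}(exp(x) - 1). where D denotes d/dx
e^{x + 3} - 1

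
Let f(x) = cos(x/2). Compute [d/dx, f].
- \frac{\sin{\left(\frac{x}{2} \right)}}{2}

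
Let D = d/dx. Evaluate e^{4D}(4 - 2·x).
- 2 x - 4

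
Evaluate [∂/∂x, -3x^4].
- 12 x^{3}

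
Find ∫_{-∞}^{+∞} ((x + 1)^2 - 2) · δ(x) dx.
-1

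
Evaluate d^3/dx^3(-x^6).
- 120 x^{3}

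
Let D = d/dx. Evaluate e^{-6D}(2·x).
2 x - 12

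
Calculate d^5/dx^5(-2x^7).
- 5040 x^{2}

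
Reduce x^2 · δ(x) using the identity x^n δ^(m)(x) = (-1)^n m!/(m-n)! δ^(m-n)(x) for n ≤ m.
0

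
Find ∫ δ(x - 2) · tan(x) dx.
\tan{\left(2 \right)}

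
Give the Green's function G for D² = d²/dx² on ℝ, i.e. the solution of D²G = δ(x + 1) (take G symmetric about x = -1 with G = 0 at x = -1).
\frac{|x + 1|}{2}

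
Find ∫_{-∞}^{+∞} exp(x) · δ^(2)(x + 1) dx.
e^{-1}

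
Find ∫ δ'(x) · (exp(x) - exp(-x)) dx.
-2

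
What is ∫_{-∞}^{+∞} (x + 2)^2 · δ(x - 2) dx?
16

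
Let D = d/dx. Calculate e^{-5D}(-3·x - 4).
11 - 3 x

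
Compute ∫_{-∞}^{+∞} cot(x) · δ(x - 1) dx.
\cot{\left(1 \right)}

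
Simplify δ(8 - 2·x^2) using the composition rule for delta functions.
\frac{\delta(x - 2) + \delta(x + 2)}{8}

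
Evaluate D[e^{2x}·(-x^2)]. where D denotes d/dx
2 x \left(- x - 1\right) e^{2 x}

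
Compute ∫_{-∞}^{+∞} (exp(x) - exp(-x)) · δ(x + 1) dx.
- 2 \sinh{\left(1 \right)}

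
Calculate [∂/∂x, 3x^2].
6 x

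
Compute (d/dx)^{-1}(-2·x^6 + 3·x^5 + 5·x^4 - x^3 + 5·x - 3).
- \frac{2 x^{7}}{7} + \frac{x^{6}}{2} + x^{5} - \frac{x^{4}}{4} + \frac{5 x^{2}}{2} - 3 x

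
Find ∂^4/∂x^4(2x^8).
3360 x^{4}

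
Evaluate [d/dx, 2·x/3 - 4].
\frac{2}{3}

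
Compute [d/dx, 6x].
6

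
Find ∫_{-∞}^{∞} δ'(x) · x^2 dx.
0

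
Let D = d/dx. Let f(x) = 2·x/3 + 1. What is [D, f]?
\frac{2}{3}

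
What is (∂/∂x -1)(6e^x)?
0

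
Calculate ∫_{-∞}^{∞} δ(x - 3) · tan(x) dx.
\tan{\left(3 \right)}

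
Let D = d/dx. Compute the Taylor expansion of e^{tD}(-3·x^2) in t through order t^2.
- 3 t^{2} - 6 t x - 3 x^{2}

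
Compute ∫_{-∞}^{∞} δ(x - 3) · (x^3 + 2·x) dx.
33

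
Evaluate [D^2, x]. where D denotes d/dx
2D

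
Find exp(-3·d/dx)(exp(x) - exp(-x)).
- e^{3 - x} + e^{x - 3}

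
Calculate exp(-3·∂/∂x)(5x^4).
5 x^{4} - 60 x^{3} + 270 x^{2} - 540 x + 405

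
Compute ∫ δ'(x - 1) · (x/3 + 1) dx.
- \frac{1}{3}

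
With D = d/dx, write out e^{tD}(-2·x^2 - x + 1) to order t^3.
- 2 t^{2} - t \left(4 x + 1\right) - 2 x^{2} - x + 1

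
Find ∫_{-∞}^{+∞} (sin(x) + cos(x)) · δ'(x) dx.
-1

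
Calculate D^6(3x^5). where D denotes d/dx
0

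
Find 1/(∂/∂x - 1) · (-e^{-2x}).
\frac{e^{- 2 x}}{3}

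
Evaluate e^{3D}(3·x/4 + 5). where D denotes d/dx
\frac{3 x}{4} + \frac{29}{4}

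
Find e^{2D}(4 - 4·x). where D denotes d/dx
- 4 x - 4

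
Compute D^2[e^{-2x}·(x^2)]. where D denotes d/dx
2 \left(2 x^{2} - 4 x + 1\right) e^{- 2 x}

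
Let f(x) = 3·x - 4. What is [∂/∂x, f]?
3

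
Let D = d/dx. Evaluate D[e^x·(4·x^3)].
4 x^{2} \left(x + 3\right) e^{x}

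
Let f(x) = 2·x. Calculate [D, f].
2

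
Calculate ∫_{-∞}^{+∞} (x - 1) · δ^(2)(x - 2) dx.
0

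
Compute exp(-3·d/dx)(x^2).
x^{2} - 6 x + 9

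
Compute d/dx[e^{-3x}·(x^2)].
x \left(2 - 3 x\right) e^{- 3 x}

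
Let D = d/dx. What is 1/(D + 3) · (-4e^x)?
- e^{x}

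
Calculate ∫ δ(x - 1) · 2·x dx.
2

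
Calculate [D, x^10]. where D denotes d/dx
10 x^{9}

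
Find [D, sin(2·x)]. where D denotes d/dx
2 \cos{\left(2 x \right)}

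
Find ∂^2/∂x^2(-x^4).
- 12 x^{2}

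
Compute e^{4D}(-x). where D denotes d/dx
- x - 4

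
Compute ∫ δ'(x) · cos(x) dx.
0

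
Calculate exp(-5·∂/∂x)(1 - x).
6 - x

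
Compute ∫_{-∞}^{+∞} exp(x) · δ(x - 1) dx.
e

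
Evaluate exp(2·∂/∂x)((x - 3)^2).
x^{2} - 2 x + 1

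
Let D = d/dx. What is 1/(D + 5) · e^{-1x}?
\frac{e^{- x}}{4}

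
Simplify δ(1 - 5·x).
\frac{\delta(x - 1/5)}{5}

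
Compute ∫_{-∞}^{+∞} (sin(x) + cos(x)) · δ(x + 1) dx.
- \sin{\left(1 \right)} + \cos{\left(1 \right)}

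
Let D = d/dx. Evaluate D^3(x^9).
504 x^{6}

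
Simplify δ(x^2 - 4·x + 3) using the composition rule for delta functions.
\frac{\delta(x - 1) + \delta(x - 3)}{2}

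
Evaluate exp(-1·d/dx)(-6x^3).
- 6 x^{3} + 18 x^{2} - 18 x + 6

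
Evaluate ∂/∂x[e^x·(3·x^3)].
3 x^{2} \left(x + 3\right) e^{x}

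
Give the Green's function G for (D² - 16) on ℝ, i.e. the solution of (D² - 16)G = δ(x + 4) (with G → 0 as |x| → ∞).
-\frac{e^{-4|x + 4|}}{8}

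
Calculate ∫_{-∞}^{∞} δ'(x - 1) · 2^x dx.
- \log{\left(4 \right)}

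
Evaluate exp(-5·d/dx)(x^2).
x^{2} - 10 x + 25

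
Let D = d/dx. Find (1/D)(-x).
- \frac{x^{2}}{2}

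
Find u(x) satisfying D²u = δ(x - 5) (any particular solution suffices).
\frac{|x - 5|}{2}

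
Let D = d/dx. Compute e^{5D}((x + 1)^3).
x^{3} + 18 x^{2} + 108 x + 216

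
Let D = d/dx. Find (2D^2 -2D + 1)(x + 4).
x + 2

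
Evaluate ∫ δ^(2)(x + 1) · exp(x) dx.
e^{-1}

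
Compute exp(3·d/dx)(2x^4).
2 x^{4} + 24 x^{3} + 108 x^{2} + 216 x + 162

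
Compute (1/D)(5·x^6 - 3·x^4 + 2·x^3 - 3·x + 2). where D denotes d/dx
\frac{5 x^{7}}{7} - \frac{3 x^{5}}{5} + \frac{x^{4}}{2} - \frac{3 x^{2}}{2} + 2 x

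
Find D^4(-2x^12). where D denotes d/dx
- 23760 x^{8}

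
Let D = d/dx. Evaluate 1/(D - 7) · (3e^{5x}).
- \frac{3 e^{5 x}}{2}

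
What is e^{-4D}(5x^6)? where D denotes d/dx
5 x^{6} - 120 x^{5} + 1200 x^{4} - 6400 x^{3} + 19200 x^{2} - 30720 x + 20480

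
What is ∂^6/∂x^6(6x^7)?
30240 x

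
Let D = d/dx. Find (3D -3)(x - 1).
6 - 3 x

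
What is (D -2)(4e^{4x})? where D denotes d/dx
8 e^{4 x}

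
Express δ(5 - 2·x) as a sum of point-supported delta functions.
\frac{\delta(x - 5/2)}{2}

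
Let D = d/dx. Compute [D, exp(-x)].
- e^{- x}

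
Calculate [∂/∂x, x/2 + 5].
\frac{1}{2}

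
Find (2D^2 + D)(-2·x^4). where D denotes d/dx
8 x^{2} \left(- x - 6\right)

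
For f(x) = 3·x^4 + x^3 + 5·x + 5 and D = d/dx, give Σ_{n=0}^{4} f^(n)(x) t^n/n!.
3 t^{4} + t^{3} \left(12 x + 1\right) + 3 t^{2} x \left(6 x + 1\right) + t \left(12 x^{3} + 3 x^{2} + 5\right) + 3 x^{4} + x^{3} + 5 x + 5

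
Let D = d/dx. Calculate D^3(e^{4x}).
64 e^{4 x}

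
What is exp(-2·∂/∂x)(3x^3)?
3 x^{3} - 18 x^{2} + 36 x - 24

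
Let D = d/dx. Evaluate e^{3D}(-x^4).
- x^{4} - 12 x^{3} - 54 x^{2} - 108 x - 81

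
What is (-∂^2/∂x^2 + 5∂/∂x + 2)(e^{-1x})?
- 4 e^{- x}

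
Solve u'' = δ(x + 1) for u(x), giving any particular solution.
\frac{|x + 1|}{2}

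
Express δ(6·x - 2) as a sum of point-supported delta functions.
\frac{\delta(x - 1/3)}{6}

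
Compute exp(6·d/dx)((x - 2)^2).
x^{2} + 8 x + 16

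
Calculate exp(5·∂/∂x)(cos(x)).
\cos{\left(x + 5 \right)}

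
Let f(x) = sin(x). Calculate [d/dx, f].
\cos{\left(x \right)}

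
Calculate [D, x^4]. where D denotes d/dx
4 x^{3}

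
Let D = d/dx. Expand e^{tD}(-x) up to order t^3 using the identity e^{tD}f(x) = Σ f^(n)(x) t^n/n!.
- t - x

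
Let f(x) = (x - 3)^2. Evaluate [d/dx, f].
2 x - 6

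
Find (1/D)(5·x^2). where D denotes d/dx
\frac{5 x^{3}}{3}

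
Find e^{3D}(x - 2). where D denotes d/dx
x + 1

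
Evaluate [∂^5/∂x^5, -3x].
-15\frac{d^{4}}{dx^{4}}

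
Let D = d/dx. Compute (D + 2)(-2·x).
- 4 x - 2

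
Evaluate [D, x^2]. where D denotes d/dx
2 x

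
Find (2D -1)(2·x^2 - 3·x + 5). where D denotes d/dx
- 2 x^{2} + 11 x - 11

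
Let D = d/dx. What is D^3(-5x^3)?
-30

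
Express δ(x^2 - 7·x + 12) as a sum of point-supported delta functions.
\frac{\delta(x - 3) + \delta(x - 4)}{1}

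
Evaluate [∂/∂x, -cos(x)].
\sin{\left(x \right)}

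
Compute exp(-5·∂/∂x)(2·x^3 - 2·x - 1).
2 x^{3} - 30 x^{2} + 148 x - 241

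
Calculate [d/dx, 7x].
7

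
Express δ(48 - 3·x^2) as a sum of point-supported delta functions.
\frac{\delta(x - 4) + \delta(x + 4)}{24}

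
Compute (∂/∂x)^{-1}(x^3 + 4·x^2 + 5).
\frac{x^{4}}{4} + \frac{4 x^{3}}{3} + 5 x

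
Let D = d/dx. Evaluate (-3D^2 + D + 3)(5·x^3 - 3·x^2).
15 x^{3} + 6 x^{2} - 96 x + 18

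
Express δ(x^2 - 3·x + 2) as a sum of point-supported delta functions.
\frac{\delta(x - 2) + \delta(x - 1)}{1}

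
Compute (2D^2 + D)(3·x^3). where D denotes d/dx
9 x \left(x + 4\right)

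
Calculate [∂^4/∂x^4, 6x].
24\frac{d^{3}}{dx^{3}}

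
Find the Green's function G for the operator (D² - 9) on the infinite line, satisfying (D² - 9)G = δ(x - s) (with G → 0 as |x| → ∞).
-\frac{e^{-3|x-s|}}{6}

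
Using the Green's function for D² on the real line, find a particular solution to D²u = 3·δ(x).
\frac{3|x|}{2}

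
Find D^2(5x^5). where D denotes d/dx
100 x^{3}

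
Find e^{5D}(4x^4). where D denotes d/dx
4 x^{4} + 80 x^{3} + 600 x^{2} + 2000 x + 2500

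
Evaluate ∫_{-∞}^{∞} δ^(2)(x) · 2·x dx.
0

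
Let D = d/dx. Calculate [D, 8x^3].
24 x^{2}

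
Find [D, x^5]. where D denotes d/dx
5 x^{4}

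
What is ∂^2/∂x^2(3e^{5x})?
75 e^{5 x}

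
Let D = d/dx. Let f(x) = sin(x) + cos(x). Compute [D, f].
- \sin{\left(x \right)} + \cos{\left(x \right)}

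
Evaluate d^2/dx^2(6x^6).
180 x^{4}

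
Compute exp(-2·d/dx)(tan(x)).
\tan{\left(x - 2 \right)}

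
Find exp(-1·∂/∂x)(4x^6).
4 x^{6} - 24 x^{5} + 60 x^{4} - 80 x^{3} + 60 x^{2} - 24 x + 4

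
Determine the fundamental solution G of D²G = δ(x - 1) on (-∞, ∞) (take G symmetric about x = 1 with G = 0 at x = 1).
\frac{|x - 1|}{2}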